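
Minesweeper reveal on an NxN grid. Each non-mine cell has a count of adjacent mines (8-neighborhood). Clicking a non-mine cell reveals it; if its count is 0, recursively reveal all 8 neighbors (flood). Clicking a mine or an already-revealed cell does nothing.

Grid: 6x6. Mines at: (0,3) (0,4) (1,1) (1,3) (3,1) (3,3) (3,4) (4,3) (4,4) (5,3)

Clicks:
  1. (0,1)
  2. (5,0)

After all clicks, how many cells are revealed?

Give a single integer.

Answer: 7

Derivation:
Click 1 (0,1) count=1: revealed 1 new [(0,1)] -> total=1
Click 2 (5,0) count=0: revealed 6 new [(4,0) (4,1) (4,2) (5,0) (5,1) (5,2)] -> total=7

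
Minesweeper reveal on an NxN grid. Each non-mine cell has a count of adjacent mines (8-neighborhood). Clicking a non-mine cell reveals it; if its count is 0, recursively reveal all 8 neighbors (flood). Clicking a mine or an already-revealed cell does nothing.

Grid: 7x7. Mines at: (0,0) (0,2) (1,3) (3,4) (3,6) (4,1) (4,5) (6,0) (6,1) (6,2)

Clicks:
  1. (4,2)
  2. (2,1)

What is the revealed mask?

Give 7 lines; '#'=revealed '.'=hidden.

Answer: .......
###....
###....
###....
..#....
.......
.......

Derivation:
Click 1 (4,2) count=1: revealed 1 new [(4,2)] -> total=1
Click 2 (2,1) count=0: revealed 9 new [(1,0) (1,1) (1,2) (2,0) (2,1) (2,2) (3,0) (3,1) (3,2)] -> total=10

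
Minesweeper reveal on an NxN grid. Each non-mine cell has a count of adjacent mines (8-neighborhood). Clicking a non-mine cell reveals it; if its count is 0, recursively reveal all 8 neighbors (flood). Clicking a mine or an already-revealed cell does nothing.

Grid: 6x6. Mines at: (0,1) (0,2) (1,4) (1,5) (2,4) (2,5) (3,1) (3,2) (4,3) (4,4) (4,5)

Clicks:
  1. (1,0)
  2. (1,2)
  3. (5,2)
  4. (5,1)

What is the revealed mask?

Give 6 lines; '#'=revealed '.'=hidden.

Answer: ......
#.#...
......
......
###...
###...

Derivation:
Click 1 (1,0) count=1: revealed 1 new [(1,0)] -> total=1
Click 2 (1,2) count=2: revealed 1 new [(1,2)] -> total=2
Click 3 (5,2) count=1: revealed 1 new [(5,2)] -> total=3
Click 4 (5,1) count=0: revealed 5 new [(4,0) (4,1) (4,2) (5,0) (5,1)] -> total=8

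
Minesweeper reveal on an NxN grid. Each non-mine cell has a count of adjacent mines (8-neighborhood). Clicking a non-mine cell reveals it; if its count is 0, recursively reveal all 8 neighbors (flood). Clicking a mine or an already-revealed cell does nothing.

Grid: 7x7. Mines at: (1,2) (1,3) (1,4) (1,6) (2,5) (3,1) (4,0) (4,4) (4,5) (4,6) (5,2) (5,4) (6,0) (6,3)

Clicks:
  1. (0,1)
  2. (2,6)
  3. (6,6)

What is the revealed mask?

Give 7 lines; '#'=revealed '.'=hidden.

Answer: .#.....
.......
......#
.......
.......
.....##
.....##

Derivation:
Click 1 (0,1) count=1: revealed 1 new [(0,1)] -> total=1
Click 2 (2,6) count=2: revealed 1 new [(2,6)] -> total=2
Click 3 (6,6) count=0: revealed 4 new [(5,5) (5,6) (6,5) (6,6)] -> total=6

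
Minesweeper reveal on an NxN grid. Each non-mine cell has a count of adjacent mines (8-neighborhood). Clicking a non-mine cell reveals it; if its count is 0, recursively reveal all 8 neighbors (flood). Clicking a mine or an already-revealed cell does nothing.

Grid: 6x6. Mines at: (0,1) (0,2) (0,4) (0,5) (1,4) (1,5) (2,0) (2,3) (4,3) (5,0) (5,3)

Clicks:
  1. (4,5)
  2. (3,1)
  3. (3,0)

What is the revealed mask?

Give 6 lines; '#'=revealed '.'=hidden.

Answer: ......
......
....##
##..##
....##
....##

Derivation:
Click 1 (4,5) count=0: revealed 8 new [(2,4) (2,5) (3,4) (3,5) (4,4) (4,5) (5,4) (5,5)] -> total=8
Click 2 (3,1) count=1: revealed 1 new [(3,1)] -> total=9
Click 3 (3,0) count=1: revealed 1 new [(3,0)] -> total=10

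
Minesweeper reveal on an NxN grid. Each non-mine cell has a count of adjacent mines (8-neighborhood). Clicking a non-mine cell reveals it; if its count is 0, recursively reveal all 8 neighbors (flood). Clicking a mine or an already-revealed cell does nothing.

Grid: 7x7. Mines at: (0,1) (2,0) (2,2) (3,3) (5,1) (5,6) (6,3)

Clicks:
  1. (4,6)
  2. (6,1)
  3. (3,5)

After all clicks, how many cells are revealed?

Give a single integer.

Click 1 (4,6) count=1: revealed 1 new [(4,6)] -> total=1
Click 2 (6,1) count=1: revealed 1 new [(6,1)] -> total=2
Click 3 (3,5) count=0: revealed 19 new [(0,2) (0,3) (0,4) (0,5) (0,6) (1,2) (1,3) (1,4) (1,5) (1,6) (2,3) (2,4) (2,5) (2,6) (3,4) (3,5) (3,6) (4,4) (4,5)] -> total=21

Answer: 21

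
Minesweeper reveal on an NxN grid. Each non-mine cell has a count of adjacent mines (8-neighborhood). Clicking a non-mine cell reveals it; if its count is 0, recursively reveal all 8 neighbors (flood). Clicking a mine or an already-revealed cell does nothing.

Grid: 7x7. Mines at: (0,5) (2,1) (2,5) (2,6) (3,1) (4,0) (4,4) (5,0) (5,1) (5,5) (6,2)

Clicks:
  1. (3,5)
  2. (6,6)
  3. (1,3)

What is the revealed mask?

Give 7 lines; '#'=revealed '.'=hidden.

Answer: #####..
#####..
..###..
..####.
.......
.......
......#

Derivation:
Click 1 (3,5) count=3: revealed 1 new [(3,5)] -> total=1
Click 2 (6,6) count=1: revealed 1 new [(6,6)] -> total=2
Click 3 (1,3) count=0: revealed 16 new [(0,0) (0,1) (0,2) (0,3) (0,4) (1,0) (1,1) (1,2) (1,3) (1,4) (2,2) (2,3) (2,4) (3,2) (3,3) (3,4)] -> total=18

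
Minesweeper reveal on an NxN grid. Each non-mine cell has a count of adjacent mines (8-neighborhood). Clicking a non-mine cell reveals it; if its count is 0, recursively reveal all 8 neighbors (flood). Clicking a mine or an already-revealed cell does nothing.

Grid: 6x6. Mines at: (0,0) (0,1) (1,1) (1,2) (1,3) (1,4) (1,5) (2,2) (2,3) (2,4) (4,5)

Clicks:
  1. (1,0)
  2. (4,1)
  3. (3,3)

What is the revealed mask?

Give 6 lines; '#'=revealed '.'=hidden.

Answer: ......
#.....
##....
#####.
#####.
#####.

Derivation:
Click 1 (1,0) count=3: revealed 1 new [(1,0)] -> total=1
Click 2 (4,1) count=0: revealed 17 new [(2,0) (2,1) (3,0) (3,1) (3,2) (3,3) (3,4) (4,0) (4,1) (4,2) (4,3) (4,4) (5,0) (5,1) (5,2) (5,3) (5,4)] -> total=18
Click 3 (3,3) count=3: revealed 0 new [(none)] -> total=18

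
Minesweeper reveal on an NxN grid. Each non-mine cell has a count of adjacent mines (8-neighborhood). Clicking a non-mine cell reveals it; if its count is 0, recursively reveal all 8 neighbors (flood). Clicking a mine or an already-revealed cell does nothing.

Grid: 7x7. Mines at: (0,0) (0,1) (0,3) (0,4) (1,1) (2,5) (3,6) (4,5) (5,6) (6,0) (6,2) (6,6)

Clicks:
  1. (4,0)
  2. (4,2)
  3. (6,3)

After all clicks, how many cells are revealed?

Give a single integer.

Click 1 (4,0) count=0: revealed 23 new [(1,2) (1,3) (1,4) (2,0) (2,1) (2,2) (2,3) (2,4) (3,0) (3,1) (3,2) (3,3) (3,4) (4,0) (4,1) (4,2) (4,3) (4,4) (5,0) (5,1) (5,2) (5,3) (5,4)] -> total=23
Click 2 (4,2) count=0: revealed 0 new [(none)] -> total=23
Click 3 (6,3) count=1: revealed 1 new [(6,3)] -> total=24

Answer: 24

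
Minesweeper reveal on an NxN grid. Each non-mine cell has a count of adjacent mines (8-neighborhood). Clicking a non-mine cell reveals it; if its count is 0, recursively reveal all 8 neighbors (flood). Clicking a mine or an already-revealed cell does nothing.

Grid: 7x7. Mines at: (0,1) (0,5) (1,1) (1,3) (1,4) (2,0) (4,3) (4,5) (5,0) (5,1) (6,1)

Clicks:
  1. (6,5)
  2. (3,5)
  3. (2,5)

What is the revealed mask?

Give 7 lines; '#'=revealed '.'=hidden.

Answer: .......
.......
.....#.
.....#.
.......
..#####
..#####

Derivation:
Click 1 (6,5) count=0: revealed 10 new [(5,2) (5,3) (5,4) (5,5) (5,6) (6,2) (6,3) (6,4) (6,5) (6,6)] -> total=10
Click 2 (3,5) count=1: revealed 1 new [(3,5)] -> total=11
Click 3 (2,5) count=1: revealed 1 new [(2,5)] -> total=12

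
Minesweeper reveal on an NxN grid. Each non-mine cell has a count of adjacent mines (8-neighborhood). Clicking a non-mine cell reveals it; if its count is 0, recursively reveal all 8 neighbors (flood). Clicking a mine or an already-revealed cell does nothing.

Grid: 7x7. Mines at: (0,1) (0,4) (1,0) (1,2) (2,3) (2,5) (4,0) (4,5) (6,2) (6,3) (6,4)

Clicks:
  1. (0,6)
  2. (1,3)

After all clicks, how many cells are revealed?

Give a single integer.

Click 1 (0,6) count=0: revealed 4 new [(0,5) (0,6) (1,5) (1,6)] -> total=4
Click 2 (1,3) count=3: revealed 1 new [(1,3)] -> total=5

Answer: 5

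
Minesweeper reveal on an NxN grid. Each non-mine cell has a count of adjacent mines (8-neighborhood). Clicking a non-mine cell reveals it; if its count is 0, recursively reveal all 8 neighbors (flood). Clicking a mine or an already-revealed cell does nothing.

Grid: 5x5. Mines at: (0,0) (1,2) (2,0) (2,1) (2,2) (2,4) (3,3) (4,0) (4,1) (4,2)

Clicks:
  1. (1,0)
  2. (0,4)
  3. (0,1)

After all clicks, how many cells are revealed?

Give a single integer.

Click 1 (1,0) count=3: revealed 1 new [(1,0)] -> total=1
Click 2 (0,4) count=0: revealed 4 new [(0,3) (0,4) (1,3) (1,4)] -> total=5
Click 3 (0,1) count=2: revealed 1 new [(0,1)] -> total=6

Answer: 6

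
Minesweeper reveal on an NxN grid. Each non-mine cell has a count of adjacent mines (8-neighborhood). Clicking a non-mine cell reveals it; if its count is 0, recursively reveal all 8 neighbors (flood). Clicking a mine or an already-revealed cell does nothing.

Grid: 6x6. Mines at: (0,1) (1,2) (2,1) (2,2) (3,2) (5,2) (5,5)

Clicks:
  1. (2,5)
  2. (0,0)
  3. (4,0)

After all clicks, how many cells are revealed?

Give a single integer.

Answer: 22

Derivation:
Click 1 (2,5) count=0: revealed 15 new [(0,3) (0,4) (0,5) (1,3) (1,4) (1,5) (2,3) (2,4) (2,5) (3,3) (3,4) (3,5) (4,3) (4,4) (4,5)] -> total=15
Click 2 (0,0) count=1: revealed 1 new [(0,0)] -> total=16
Click 3 (4,0) count=0: revealed 6 new [(3,0) (3,1) (4,0) (4,1) (5,0) (5,1)] -> total=22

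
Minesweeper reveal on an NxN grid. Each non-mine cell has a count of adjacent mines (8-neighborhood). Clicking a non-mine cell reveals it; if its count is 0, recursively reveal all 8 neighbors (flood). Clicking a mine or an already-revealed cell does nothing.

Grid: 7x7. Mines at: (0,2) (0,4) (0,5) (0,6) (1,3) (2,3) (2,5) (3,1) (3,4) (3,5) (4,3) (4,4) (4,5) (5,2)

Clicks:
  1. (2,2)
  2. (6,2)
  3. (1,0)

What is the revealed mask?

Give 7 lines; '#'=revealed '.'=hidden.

Click 1 (2,2) count=3: revealed 1 new [(2,2)] -> total=1
Click 2 (6,2) count=1: revealed 1 new [(6,2)] -> total=2
Click 3 (1,0) count=0: revealed 6 new [(0,0) (0,1) (1,0) (1,1) (2,0) (2,1)] -> total=8

Answer: ##.....
##.....
###....
.......
.......
.......
..#....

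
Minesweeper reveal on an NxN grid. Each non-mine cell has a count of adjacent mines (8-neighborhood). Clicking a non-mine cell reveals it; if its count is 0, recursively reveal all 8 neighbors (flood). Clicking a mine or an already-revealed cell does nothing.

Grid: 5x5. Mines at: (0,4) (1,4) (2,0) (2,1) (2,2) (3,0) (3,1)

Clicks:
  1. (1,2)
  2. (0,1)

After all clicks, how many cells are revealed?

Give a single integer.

Click 1 (1,2) count=2: revealed 1 new [(1,2)] -> total=1
Click 2 (0,1) count=0: revealed 7 new [(0,0) (0,1) (0,2) (0,3) (1,0) (1,1) (1,3)] -> total=8

Answer: 8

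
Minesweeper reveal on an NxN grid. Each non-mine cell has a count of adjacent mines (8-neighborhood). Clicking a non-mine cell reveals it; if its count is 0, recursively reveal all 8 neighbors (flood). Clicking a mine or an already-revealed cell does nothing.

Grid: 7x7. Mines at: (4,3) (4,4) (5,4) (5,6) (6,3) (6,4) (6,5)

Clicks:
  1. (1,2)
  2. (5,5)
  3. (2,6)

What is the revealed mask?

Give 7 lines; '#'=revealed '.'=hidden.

Click 1 (1,2) count=0: revealed 39 new [(0,0) (0,1) (0,2) (0,3) (0,4) (0,5) (0,6) (1,0) (1,1) (1,2) (1,3) (1,4) (1,5) (1,6) (2,0) (2,1) (2,2) (2,3) (2,4) (2,5) (2,6) (3,0) (3,1) (3,2) (3,3) (3,4) (3,5) (3,6) (4,0) (4,1) (4,2) (4,5) (4,6) (5,0) (5,1) (5,2) (6,0) (6,1) (6,2)] -> total=39
Click 2 (5,5) count=5: revealed 1 new [(5,5)] -> total=40
Click 3 (2,6) count=0: revealed 0 new [(none)] -> total=40

Answer: #######
#######
#######
#######
###..##
###..#.
###....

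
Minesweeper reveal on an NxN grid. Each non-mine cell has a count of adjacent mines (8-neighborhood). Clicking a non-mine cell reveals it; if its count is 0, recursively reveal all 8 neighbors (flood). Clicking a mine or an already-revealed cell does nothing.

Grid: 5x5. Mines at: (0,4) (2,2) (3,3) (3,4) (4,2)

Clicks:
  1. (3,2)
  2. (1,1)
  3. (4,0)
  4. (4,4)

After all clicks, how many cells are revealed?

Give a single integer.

Click 1 (3,2) count=3: revealed 1 new [(3,2)] -> total=1
Click 2 (1,1) count=1: revealed 1 new [(1,1)] -> total=2
Click 3 (4,0) count=0: revealed 13 new [(0,0) (0,1) (0,2) (0,3) (1,0) (1,2) (1,3) (2,0) (2,1) (3,0) (3,1) (4,0) (4,1)] -> total=15
Click 4 (4,4) count=2: revealed 1 new [(4,4)] -> total=16

Answer: 16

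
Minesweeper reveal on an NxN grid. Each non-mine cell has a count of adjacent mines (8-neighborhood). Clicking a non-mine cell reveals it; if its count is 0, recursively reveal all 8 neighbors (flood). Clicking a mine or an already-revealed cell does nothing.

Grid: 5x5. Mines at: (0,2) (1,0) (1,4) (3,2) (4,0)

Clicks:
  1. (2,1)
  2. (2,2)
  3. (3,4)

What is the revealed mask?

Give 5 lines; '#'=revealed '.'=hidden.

Answer: .....
.....
.####
...##
...##

Derivation:
Click 1 (2,1) count=2: revealed 1 new [(2,1)] -> total=1
Click 2 (2,2) count=1: revealed 1 new [(2,2)] -> total=2
Click 3 (3,4) count=0: revealed 6 new [(2,3) (2,4) (3,3) (3,4) (4,3) (4,4)] -> total=8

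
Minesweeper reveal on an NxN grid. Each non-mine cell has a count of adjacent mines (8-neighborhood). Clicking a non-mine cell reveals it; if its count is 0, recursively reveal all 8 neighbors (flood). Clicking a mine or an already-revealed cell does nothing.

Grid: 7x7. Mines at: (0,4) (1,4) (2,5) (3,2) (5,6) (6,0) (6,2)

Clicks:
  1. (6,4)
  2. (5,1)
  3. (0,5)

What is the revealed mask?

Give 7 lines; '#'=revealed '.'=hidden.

Answer: .....#.
.......
.......
...###.
...###.
.#.###.
...###.

Derivation:
Click 1 (6,4) count=0: revealed 12 new [(3,3) (3,4) (3,5) (4,3) (4,4) (4,5) (5,3) (5,4) (5,5) (6,3) (6,4) (6,5)] -> total=12
Click 2 (5,1) count=2: revealed 1 new [(5,1)] -> total=13
Click 3 (0,5) count=2: revealed 1 new [(0,5)] -> total=14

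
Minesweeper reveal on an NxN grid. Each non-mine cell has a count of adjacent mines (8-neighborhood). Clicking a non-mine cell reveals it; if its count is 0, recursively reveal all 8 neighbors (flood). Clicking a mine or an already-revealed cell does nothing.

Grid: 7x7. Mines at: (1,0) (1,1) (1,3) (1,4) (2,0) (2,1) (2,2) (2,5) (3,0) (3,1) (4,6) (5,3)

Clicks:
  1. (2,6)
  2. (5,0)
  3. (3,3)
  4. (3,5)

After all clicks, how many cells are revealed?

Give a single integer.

Click 1 (2,6) count=1: revealed 1 new [(2,6)] -> total=1
Click 2 (5,0) count=0: revealed 9 new [(4,0) (4,1) (4,2) (5,0) (5,1) (5,2) (6,0) (6,1) (6,2)] -> total=10
Click 3 (3,3) count=1: revealed 1 new [(3,3)] -> total=11
Click 4 (3,5) count=2: revealed 1 new [(3,5)] -> total=12

Answer: 12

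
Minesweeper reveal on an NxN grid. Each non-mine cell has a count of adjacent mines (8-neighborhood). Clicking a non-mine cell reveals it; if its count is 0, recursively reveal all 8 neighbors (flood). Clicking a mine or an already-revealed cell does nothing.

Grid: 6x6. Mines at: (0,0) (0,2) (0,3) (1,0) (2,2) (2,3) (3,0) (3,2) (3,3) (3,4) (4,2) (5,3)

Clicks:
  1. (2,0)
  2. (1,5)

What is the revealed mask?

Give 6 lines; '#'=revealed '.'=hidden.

Answer: ....##
....##
#...##
......
......
......

Derivation:
Click 1 (2,0) count=2: revealed 1 new [(2,0)] -> total=1
Click 2 (1,5) count=0: revealed 6 new [(0,4) (0,5) (1,4) (1,5) (2,4) (2,5)] -> total=7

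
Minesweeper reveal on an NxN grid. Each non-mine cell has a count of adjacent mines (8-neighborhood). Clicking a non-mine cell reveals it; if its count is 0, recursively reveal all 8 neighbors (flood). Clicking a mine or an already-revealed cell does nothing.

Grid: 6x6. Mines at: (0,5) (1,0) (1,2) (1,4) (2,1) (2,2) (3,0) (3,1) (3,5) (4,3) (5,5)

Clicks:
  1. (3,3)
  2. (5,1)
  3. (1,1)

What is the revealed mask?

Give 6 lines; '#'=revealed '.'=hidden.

Answer: ......
.#....
......
...#..
###...
###...

Derivation:
Click 1 (3,3) count=2: revealed 1 new [(3,3)] -> total=1
Click 2 (5,1) count=0: revealed 6 new [(4,0) (4,1) (4,2) (5,0) (5,1) (5,2)] -> total=7
Click 3 (1,1) count=4: revealed 1 new [(1,1)] -> total=8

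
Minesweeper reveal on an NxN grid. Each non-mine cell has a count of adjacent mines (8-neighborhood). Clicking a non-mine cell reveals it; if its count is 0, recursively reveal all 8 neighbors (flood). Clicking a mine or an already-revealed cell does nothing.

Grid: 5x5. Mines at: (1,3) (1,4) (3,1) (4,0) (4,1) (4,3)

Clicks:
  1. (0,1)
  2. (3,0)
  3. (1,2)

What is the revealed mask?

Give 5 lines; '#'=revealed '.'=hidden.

Answer: ###..
###..
###..
#....
.....

Derivation:
Click 1 (0,1) count=0: revealed 9 new [(0,0) (0,1) (0,2) (1,0) (1,1) (1,2) (2,0) (2,1) (2,2)] -> total=9
Click 2 (3,0) count=3: revealed 1 new [(3,0)] -> total=10
Click 3 (1,2) count=1: revealed 0 new [(none)] -> total=10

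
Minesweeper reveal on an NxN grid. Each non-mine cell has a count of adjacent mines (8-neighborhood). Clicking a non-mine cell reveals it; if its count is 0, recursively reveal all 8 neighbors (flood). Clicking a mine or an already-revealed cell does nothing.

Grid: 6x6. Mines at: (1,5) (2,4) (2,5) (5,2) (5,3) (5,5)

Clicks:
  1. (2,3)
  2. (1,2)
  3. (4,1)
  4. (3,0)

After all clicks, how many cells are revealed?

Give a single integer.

Click 1 (2,3) count=1: revealed 1 new [(2,3)] -> total=1
Click 2 (1,2) count=0: revealed 23 new [(0,0) (0,1) (0,2) (0,3) (0,4) (1,0) (1,1) (1,2) (1,3) (1,4) (2,0) (2,1) (2,2) (3,0) (3,1) (3,2) (3,3) (4,0) (4,1) (4,2) (4,3) (5,0) (5,1)] -> total=24
Click 3 (4,1) count=1: revealed 0 new [(none)] -> total=24
Click 4 (3,0) count=0: revealed 0 new [(none)] -> total=24

Answer: 24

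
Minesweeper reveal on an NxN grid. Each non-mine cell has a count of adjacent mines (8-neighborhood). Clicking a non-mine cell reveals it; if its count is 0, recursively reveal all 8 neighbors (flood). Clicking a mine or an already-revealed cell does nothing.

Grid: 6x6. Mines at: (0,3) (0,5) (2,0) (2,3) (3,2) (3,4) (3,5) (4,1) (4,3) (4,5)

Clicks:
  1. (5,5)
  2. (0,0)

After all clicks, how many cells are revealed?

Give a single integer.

Click 1 (5,5) count=1: revealed 1 new [(5,5)] -> total=1
Click 2 (0,0) count=0: revealed 6 new [(0,0) (0,1) (0,2) (1,0) (1,1) (1,2)] -> total=7

Answer: 7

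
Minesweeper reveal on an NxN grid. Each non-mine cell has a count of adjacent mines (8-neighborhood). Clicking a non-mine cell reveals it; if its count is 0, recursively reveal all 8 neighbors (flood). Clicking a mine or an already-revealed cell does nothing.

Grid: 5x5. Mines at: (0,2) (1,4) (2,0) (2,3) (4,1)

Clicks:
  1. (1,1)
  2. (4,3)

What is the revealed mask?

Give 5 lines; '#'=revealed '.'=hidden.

Click 1 (1,1) count=2: revealed 1 new [(1,1)] -> total=1
Click 2 (4,3) count=0: revealed 6 new [(3,2) (3,3) (3,4) (4,2) (4,3) (4,4)] -> total=7

Answer: .....
.#...
.....
..###
..###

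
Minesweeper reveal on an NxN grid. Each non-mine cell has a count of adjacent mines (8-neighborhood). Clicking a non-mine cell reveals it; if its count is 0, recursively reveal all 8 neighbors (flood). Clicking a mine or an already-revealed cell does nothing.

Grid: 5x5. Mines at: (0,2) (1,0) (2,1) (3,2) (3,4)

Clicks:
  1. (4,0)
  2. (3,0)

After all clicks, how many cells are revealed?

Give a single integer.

Click 1 (4,0) count=0: revealed 4 new [(3,0) (3,1) (4,0) (4,1)] -> total=4
Click 2 (3,0) count=1: revealed 0 new [(none)] -> total=4

Answer: 4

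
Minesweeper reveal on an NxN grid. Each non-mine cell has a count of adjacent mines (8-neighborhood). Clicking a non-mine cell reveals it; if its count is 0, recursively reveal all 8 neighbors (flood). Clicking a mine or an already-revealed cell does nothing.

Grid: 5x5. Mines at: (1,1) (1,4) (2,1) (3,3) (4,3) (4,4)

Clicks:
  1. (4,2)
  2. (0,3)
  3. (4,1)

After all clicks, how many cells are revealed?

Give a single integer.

Click 1 (4,2) count=2: revealed 1 new [(4,2)] -> total=1
Click 2 (0,3) count=1: revealed 1 new [(0,3)] -> total=2
Click 3 (4,1) count=0: revealed 5 new [(3,0) (3,1) (3,2) (4,0) (4,1)] -> total=7

Answer: 7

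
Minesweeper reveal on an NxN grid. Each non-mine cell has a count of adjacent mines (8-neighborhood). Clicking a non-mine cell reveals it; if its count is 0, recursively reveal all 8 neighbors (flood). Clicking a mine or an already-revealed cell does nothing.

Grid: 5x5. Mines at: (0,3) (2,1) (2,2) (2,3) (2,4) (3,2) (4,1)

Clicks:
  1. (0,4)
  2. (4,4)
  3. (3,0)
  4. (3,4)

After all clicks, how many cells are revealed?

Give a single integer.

Answer: 6

Derivation:
Click 1 (0,4) count=1: revealed 1 new [(0,4)] -> total=1
Click 2 (4,4) count=0: revealed 4 new [(3,3) (3,4) (4,3) (4,4)] -> total=5
Click 3 (3,0) count=2: revealed 1 new [(3,0)] -> total=6
Click 4 (3,4) count=2: revealed 0 new [(none)] -> total=6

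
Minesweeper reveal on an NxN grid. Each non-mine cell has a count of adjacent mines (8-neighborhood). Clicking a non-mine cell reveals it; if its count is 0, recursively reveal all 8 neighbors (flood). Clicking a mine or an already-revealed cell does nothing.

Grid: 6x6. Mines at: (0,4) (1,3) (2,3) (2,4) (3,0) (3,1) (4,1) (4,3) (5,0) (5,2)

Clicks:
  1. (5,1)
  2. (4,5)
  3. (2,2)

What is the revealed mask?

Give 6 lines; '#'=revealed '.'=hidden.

Answer: ......
......
..#...
....##
....##
.#..##

Derivation:
Click 1 (5,1) count=3: revealed 1 new [(5,1)] -> total=1
Click 2 (4,5) count=0: revealed 6 new [(3,4) (3,5) (4,4) (4,5) (5,4) (5,5)] -> total=7
Click 3 (2,2) count=3: revealed 1 new [(2,2)] -> total=8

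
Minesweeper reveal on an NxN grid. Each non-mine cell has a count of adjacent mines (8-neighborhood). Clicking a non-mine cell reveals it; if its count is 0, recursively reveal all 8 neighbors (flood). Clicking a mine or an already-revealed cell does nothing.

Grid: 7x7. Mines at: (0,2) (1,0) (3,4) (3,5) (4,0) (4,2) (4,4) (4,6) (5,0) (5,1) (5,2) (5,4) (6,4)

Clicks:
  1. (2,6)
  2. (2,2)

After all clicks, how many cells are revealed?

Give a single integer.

Answer: 10

Derivation:
Click 1 (2,6) count=1: revealed 1 new [(2,6)] -> total=1
Click 2 (2,2) count=0: revealed 9 new [(1,1) (1,2) (1,3) (2,1) (2,2) (2,3) (3,1) (3,2) (3,3)] -> total=10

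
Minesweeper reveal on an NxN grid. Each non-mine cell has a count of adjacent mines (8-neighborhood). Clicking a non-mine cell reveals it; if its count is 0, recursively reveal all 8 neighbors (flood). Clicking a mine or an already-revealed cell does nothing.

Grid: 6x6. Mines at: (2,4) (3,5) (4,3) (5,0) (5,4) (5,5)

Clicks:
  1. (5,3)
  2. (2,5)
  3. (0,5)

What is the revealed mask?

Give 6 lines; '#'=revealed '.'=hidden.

Click 1 (5,3) count=2: revealed 1 new [(5,3)] -> total=1
Click 2 (2,5) count=2: revealed 1 new [(2,5)] -> total=2
Click 3 (0,5) count=0: revealed 23 new [(0,0) (0,1) (0,2) (0,3) (0,4) (0,5) (1,0) (1,1) (1,2) (1,3) (1,4) (1,5) (2,0) (2,1) (2,2) (2,3) (3,0) (3,1) (3,2) (3,3) (4,0) (4,1) (4,2)] -> total=25

Answer: ######
######
####.#
####..
###...
...#..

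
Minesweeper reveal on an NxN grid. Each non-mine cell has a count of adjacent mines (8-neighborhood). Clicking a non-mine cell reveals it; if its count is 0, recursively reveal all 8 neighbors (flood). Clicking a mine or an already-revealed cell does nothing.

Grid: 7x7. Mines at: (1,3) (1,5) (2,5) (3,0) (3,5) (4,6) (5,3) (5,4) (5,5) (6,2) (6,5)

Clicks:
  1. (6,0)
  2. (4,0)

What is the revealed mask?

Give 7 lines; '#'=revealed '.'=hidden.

Answer: .......
.......
.......
.......
##.....
##.....
##.....

Derivation:
Click 1 (6,0) count=0: revealed 6 new [(4,0) (4,1) (5,0) (5,1) (6,0) (6,1)] -> total=6
Click 2 (4,0) count=1: revealed 0 new [(none)] -> total=6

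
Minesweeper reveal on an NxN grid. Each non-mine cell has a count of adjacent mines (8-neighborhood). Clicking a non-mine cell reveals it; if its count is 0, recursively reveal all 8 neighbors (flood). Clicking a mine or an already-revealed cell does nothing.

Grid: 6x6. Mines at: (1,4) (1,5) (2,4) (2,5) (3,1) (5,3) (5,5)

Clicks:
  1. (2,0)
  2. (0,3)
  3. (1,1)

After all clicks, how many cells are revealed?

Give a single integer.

Click 1 (2,0) count=1: revealed 1 new [(2,0)] -> total=1
Click 2 (0,3) count=1: revealed 1 new [(0,3)] -> total=2
Click 3 (1,1) count=0: revealed 10 new [(0,0) (0,1) (0,2) (1,0) (1,1) (1,2) (1,3) (2,1) (2,2) (2,3)] -> total=12

Answer: 12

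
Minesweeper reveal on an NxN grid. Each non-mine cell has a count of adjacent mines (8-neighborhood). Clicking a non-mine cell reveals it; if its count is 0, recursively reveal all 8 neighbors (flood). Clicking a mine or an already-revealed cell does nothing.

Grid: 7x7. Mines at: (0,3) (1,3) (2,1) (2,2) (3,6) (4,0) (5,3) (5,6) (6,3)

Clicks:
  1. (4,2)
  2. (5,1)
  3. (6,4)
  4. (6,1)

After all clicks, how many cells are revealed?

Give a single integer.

Answer: 8

Derivation:
Click 1 (4,2) count=1: revealed 1 new [(4,2)] -> total=1
Click 2 (5,1) count=1: revealed 1 new [(5,1)] -> total=2
Click 3 (6,4) count=2: revealed 1 new [(6,4)] -> total=3
Click 4 (6,1) count=0: revealed 5 new [(5,0) (5,2) (6,0) (6,1) (6,2)] -> total=8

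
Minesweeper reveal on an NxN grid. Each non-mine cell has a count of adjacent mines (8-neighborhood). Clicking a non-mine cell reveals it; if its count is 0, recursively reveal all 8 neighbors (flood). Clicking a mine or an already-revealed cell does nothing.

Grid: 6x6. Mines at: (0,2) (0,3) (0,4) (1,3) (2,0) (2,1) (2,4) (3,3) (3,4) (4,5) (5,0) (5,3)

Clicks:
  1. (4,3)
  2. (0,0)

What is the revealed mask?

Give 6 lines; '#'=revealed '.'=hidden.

Click 1 (4,3) count=3: revealed 1 new [(4,3)] -> total=1
Click 2 (0,0) count=0: revealed 4 new [(0,0) (0,1) (1,0) (1,1)] -> total=5

Answer: ##....
##....
......
......
...#..
......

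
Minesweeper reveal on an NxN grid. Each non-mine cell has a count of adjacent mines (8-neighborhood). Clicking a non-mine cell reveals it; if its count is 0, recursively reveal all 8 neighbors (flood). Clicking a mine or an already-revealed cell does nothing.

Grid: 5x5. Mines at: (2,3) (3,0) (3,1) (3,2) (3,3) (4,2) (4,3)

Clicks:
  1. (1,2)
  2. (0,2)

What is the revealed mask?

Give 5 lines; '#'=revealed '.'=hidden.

Click 1 (1,2) count=1: revealed 1 new [(1,2)] -> total=1
Click 2 (0,2) count=0: revealed 12 new [(0,0) (0,1) (0,2) (0,3) (0,4) (1,0) (1,1) (1,3) (1,4) (2,0) (2,1) (2,2)] -> total=13

Answer: #####
#####
###..
.....
.....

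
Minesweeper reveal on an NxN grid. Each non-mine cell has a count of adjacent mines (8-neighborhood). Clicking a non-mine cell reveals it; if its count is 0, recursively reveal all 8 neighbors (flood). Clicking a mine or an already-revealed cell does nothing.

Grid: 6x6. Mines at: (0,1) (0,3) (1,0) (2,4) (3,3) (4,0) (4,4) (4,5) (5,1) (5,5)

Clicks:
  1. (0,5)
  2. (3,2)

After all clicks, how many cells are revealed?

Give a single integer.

Click 1 (0,5) count=0: revealed 4 new [(0,4) (0,5) (1,4) (1,5)] -> total=4
Click 2 (3,2) count=1: revealed 1 new [(3,2)] -> total=5

Answer: 5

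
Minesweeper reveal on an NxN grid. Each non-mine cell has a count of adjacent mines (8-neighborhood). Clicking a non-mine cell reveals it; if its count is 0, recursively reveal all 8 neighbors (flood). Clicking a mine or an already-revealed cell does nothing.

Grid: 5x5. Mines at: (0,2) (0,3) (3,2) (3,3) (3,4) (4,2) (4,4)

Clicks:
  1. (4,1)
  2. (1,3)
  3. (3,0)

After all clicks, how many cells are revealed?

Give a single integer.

Answer: 11

Derivation:
Click 1 (4,1) count=2: revealed 1 new [(4,1)] -> total=1
Click 2 (1,3) count=2: revealed 1 new [(1,3)] -> total=2
Click 3 (3,0) count=0: revealed 9 new [(0,0) (0,1) (1,0) (1,1) (2,0) (2,1) (3,0) (3,1) (4,0)] -> total=11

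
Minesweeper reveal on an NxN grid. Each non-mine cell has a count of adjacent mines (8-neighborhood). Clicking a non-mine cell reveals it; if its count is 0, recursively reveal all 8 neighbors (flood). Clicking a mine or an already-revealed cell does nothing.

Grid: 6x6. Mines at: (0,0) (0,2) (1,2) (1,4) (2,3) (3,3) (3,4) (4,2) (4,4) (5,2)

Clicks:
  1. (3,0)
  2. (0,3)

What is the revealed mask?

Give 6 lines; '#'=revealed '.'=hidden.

Click 1 (3,0) count=0: revealed 10 new [(1,0) (1,1) (2,0) (2,1) (3,0) (3,1) (4,0) (4,1) (5,0) (5,1)] -> total=10
Click 2 (0,3) count=3: revealed 1 new [(0,3)] -> total=11

Answer: ...#..
##....
##....
##....
##....
##....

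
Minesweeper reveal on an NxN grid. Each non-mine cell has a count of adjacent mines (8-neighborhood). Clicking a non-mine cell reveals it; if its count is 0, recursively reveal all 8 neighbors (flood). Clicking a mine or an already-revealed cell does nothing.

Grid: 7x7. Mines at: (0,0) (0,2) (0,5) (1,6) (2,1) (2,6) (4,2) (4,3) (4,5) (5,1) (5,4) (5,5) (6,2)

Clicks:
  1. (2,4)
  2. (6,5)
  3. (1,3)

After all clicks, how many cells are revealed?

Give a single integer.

Answer: 13

Derivation:
Click 1 (2,4) count=0: revealed 12 new [(1,2) (1,3) (1,4) (1,5) (2,2) (2,3) (2,4) (2,5) (3,2) (3,3) (3,4) (3,5)] -> total=12
Click 2 (6,5) count=2: revealed 1 new [(6,5)] -> total=13
Click 3 (1,3) count=1: revealed 0 new [(none)] -> total=13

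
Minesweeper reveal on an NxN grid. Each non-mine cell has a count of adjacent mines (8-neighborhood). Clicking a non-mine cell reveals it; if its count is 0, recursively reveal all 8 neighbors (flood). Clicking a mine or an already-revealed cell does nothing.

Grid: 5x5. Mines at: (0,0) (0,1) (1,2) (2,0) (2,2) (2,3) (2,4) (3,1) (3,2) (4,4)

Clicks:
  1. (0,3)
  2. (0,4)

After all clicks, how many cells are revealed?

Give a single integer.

Click 1 (0,3) count=1: revealed 1 new [(0,3)] -> total=1
Click 2 (0,4) count=0: revealed 3 new [(0,4) (1,3) (1,4)] -> total=4

Answer: 4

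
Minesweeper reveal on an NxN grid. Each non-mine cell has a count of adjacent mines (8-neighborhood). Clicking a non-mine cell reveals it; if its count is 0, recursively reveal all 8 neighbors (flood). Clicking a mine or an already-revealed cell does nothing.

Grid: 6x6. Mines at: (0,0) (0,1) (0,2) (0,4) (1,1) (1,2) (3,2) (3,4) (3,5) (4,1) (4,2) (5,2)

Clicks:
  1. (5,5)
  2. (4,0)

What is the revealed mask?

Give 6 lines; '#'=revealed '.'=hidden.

Click 1 (5,5) count=0: revealed 6 new [(4,3) (4,4) (4,5) (5,3) (5,4) (5,5)] -> total=6
Click 2 (4,0) count=1: revealed 1 new [(4,0)] -> total=7

Answer: ......
......
......
......
#..###
...###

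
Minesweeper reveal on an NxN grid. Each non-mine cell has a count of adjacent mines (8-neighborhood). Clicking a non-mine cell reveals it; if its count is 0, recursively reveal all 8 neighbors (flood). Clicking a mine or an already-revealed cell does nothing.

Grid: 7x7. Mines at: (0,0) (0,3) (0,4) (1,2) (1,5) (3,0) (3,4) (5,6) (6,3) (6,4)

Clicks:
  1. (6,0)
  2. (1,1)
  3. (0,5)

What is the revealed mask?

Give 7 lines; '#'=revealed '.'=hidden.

Answer: .....#.
.#.....
.###...
.###...
####...
####...
###....

Derivation:
Click 1 (6,0) count=0: revealed 17 new [(2,1) (2,2) (2,3) (3,1) (3,2) (3,3) (4,0) (4,1) (4,2) (4,3) (5,0) (5,1) (5,2) (5,3) (6,0) (6,1) (6,2)] -> total=17
Click 2 (1,1) count=2: revealed 1 new [(1,1)] -> total=18
Click 3 (0,5) count=2: revealed 1 new [(0,5)] -> total=19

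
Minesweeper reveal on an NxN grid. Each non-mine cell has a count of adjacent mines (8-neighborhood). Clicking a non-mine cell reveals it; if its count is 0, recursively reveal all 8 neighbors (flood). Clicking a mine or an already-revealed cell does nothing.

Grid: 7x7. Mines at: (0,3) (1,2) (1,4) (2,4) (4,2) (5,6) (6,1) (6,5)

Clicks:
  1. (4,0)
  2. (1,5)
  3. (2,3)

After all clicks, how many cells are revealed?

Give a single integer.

Answer: 14

Derivation:
Click 1 (4,0) count=0: revealed 12 new [(0,0) (0,1) (1,0) (1,1) (2,0) (2,1) (3,0) (3,1) (4,0) (4,1) (5,0) (5,1)] -> total=12
Click 2 (1,5) count=2: revealed 1 new [(1,5)] -> total=13
Click 3 (2,3) count=3: revealed 1 new [(2,3)] -> total=14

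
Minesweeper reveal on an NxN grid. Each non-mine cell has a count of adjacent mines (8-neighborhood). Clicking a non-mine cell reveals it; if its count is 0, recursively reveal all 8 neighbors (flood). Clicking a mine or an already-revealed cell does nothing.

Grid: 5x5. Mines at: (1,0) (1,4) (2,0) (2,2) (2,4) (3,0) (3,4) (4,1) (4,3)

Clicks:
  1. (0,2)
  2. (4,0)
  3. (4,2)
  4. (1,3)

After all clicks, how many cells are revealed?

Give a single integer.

Click 1 (0,2) count=0: revealed 6 new [(0,1) (0,2) (0,3) (1,1) (1,2) (1,3)] -> total=6
Click 2 (4,0) count=2: revealed 1 new [(4,0)] -> total=7
Click 3 (4,2) count=2: revealed 1 new [(4,2)] -> total=8
Click 4 (1,3) count=3: revealed 0 new [(none)] -> total=8

Answer: 8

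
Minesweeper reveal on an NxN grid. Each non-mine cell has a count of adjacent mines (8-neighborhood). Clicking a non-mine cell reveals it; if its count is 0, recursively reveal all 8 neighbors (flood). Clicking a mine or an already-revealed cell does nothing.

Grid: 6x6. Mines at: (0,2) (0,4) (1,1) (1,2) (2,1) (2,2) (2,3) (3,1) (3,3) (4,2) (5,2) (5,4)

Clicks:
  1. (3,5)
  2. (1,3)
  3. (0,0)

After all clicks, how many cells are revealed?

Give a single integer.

Answer: 10

Derivation:
Click 1 (3,5) count=0: revealed 8 new [(1,4) (1,5) (2,4) (2,5) (3,4) (3,5) (4,4) (4,5)] -> total=8
Click 2 (1,3) count=5: revealed 1 new [(1,3)] -> total=9
Click 3 (0,0) count=1: revealed 1 new [(0,0)] -> total=10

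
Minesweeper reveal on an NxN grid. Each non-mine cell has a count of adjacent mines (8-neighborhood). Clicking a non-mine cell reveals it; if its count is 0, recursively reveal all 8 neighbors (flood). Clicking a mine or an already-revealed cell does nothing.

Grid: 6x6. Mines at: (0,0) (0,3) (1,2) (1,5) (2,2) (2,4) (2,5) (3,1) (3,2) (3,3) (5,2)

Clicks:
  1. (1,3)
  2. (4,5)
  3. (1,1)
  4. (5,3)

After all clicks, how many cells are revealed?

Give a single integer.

Click 1 (1,3) count=4: revealed 1 new [(1,3)] -> total=1
Click 2 (4,5) count=0: revealed 8 new [(3,4) (3,5) (4,3) (4,4) (4,5) (5,3) (5,4) (5,5)] -> total=9
Click 3 (1,1) count=3: revealed 1 new [(1,1)] -> total=10
Click 4 (5,3) count=1: revealed 0 new [(none)] -> total=10

Answer: 10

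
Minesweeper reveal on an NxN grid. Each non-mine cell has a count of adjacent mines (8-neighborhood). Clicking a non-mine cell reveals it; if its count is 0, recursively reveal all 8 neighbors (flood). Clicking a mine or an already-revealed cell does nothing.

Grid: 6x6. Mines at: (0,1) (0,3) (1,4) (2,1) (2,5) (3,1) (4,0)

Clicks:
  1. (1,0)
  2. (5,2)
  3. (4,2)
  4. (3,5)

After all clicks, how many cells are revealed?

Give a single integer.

Click 1 (1,0) count=2: revealed 1 new [(1,0)] -> total=1
Click 2 (5,2) count=0: revealed 17 new [(2,2) (2,3) (2,4) (3,2) (3,3) (3,4) (3,5) (4,1) (4,2) (4,3) (4,4) (4,5) (5,1) (5,2) (5,3) (5,4) (5,5)] -> total=18
Click 3 (4,2) count=1: revealed 0 new [(none)] -> total=18
Click 4 (3,5) count=1: revealed 0 new [(none)] -> total=18

Answer: 18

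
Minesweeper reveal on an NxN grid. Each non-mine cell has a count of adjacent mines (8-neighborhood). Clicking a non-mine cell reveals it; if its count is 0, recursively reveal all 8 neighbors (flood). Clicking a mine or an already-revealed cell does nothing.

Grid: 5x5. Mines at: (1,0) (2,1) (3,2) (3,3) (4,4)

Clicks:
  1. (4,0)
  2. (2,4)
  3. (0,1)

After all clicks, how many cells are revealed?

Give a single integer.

Click 1 (4,0) count=0: revealed 4 new [(3,0) (3,1) (4,0) (4,1)] -> total=4
Click 2 (2,4) count=1: revealed 1 new [(2,4)] -> total=5
Click 3 (0,1) count=1: revealed 1 new [(0,1)] -> total=6

Answer: 6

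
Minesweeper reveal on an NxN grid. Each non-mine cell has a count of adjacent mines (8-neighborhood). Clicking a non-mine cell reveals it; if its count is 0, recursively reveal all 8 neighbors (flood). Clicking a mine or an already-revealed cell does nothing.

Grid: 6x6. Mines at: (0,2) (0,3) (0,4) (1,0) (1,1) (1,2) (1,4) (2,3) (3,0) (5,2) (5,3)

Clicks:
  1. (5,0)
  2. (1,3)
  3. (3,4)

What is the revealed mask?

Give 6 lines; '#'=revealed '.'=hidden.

Click 1 (5,0) count=0: revealed 4 new [(4,0) (4,1) (5,0) (5,1)] -> total=4
Click 2 (1,3) count=6: revealed 1 new [(1,3)] -> total=5
Click 3 (3,4) count=1: revealed 1 new [(3,4)] -> total=6

Answer: ......
...#..
......
....#.
##....
##....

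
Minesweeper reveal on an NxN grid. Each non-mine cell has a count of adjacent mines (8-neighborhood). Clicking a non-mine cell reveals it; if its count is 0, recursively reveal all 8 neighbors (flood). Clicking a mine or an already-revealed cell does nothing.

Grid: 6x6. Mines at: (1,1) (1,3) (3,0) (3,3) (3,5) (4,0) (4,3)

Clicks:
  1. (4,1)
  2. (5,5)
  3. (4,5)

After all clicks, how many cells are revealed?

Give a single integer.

Answer: 5

Derivation:
Click 1 (4,1) count=2: revealed 1 new [(4,1)] -> total=1
Click 2 (5,5) count=0: revealed 4 new [(4,4) (4,5) (5,4) (5,5)] -> total=5
Click 3 (4,5) count=1: revealed 0 new [(none)] -> total=5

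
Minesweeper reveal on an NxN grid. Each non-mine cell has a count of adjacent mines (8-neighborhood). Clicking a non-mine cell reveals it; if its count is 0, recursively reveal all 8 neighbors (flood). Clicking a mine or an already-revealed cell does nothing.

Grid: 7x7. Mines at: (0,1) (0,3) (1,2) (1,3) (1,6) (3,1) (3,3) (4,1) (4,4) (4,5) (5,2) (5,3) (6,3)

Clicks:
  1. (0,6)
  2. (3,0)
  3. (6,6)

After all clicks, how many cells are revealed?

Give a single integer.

Click 1 (0,6) count=1: revealed 1 new [(0,6)] -> total=1
Click 2 (3,0) count=2: revealed 1 new [(3,0)] -> total=2
Click 3 (6,6) count=0: revealed 6 new [(5,4) (5,5) (5,6) (6,4) (6,5) (6,6)] -> total=8

Answer: 8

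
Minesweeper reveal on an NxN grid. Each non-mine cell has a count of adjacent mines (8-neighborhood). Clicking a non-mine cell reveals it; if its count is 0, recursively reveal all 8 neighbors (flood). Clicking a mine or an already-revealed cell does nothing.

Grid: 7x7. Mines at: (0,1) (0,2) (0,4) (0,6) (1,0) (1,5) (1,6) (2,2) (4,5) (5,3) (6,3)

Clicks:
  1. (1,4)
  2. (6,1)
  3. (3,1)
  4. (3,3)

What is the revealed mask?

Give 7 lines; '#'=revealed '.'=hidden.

Answer: .......
....#..
##.....
####...
###....
###....
###....

Derivation:
Click 1 (1,4) count=2: revealed 1 new [(1,4)] -> total=1
Click 2 (6,1) count=0: revealed 14 new [(2,0) (2,1) (3,0) (3,1) (3,2) (4,0) (4,1) (4,2) (5,0) (5,1) (5,2) (6,0) (6,1) (6,2)] -> total=15
Click 3 (3,1) count=1: revealed 0 new [(none)] -> total=15
Click 4 (3,3) count=1: revealed 1 new [(3,3)] -> total=16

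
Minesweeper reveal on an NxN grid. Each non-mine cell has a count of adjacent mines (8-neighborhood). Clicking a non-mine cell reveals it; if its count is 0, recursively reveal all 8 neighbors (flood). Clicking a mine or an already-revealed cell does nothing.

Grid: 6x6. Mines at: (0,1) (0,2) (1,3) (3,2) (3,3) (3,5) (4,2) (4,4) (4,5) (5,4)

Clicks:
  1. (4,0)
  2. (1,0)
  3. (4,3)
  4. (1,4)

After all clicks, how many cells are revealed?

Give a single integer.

Click 1 (4,0) count=0: revealed 10 new [(1,0) (1,1) (2,0) (2,1) (3,0) (3,1) (4,0) (4,1) (5,0) (5,1)] -> total=10
Click 2 (1,0) count=1: revealed 0 new [(none)] -> total=10
Click 3 (4,3) count=5: revealed 1 new [(4,3)] -> total=11
Click 4 (1,4) count=1: revealed 1 new [(1,4)] -> total=12

Answer: 12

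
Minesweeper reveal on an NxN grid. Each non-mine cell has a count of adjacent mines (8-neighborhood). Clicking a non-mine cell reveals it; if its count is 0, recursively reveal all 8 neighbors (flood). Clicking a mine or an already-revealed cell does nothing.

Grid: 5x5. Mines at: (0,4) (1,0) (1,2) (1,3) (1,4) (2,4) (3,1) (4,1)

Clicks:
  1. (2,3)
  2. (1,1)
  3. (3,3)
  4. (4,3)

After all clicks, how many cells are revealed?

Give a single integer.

Click 1 (2,3) count=4: revealed 1 new [(2,3)] -> total=1
Click 2 (1,1) count=2: revealed 1 new [(1,1)] -> total=2
Click 3 (3,3) count=1: revealed 1 new [(3,3)] -> total=3
Click 4 (4,3) count=0: revealed 5 new [(3,2) (3,4) (4,2) (4,3) (4,4)] -> total=8

Answer: 8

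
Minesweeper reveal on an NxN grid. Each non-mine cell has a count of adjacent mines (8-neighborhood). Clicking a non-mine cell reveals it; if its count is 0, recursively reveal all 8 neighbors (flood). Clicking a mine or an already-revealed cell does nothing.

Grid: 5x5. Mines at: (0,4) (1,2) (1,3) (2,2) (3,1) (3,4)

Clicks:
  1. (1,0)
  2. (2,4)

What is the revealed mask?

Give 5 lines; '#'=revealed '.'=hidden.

Click 1 (1,0) count=0: revealed 6 new [(0,0) (0,1) (1,0) (1,1) (2,0) (2,1)] -> total=6
Click 2 (2,4) count=2: revealed 1 new [(2,4)] -> total=7

Answer: ##...
##...
##..#
.....
.....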